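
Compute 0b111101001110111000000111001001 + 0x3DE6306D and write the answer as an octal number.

0b111101001110111000000111001001 = 0o7516700711 in octal.
0x3DE6306D = 0o7571430155 in octal.
Add column by column in base 8, right to left:
  1+5 = 6
  1+5 = 6
  7+1 = 0 carry 1
  0+0+1 = 1
  0+3 = 3
  7+4 = 3 carry 1
  6+1+1 = 0 carry 1
  1+7+1 = 1 carry 1
  5+5+1 = 3 carry 1
  7+7+1 = 7 carry 1
  final carry 1

0o17310331066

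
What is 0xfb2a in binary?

0b1111101100101010

Expand each hex digit to 4 bits: f=1111 b=1011 2=0010 a=1010.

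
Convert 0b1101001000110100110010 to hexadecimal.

Group the bits into nibbles: 0011 0100 1000 1101 0011 0010 → 348D32.

0x348D32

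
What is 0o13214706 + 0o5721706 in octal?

0o21136614

Add column by column in base 8, right to left:
  6+6 = 4 carry 1
  0+0+1 = 1
  7+7 = 6 carry 1
  4+1+1 = 6
  1+2 = 3
  2+7 = 1 carry 1
  3+5+1 = 1 carry 1
  1+0+1 = 2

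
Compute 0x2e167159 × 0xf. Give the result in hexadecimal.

0x2b350a437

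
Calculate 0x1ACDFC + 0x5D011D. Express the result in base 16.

0x77CF19

Add column by column in base 16, right to left:
  C+D = 9 carry 1
  F+1+1 = 1 carry 1
  D+1+1 = F
  C+0 = C
  A+D = 7 carry 1
  1+5+1 = 7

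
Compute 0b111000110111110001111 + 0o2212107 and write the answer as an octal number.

0b111000110111110001111 = 0o7067617 in octal.
Add column by column in base 8, right to left:
  7+7 = 6 carry 1
  1+0+1 = 2
  6+1 = 7
  7+2 = 1 carry 1
  6+1+1 = 0 carry 1
  0+2+1 = 3
  7+2 = 1 carry 1
  final carry 1

0o11301726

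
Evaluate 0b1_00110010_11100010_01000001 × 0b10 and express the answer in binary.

0b10011001011100010010000010

Multiply each base-2 digit by 2, carrying:
  1×2 = 2 → write 0 carry 1
  0×2+1 = 1 → write 1
  0×2 = 0 → write 0
  0×2 = 0 → write 0
  0×2 = 0 → write 0
  0×2 = 0 → write 0
  1×2 = 2 → write 0 carry 1
  0×2+1 = 1 → write 1
  0×2 = 0 → write 0
  1×2 = 2 → write 0 carry 1
  0×2+1 = 1 → write 1
  0×2 = 0 → write 0
  0×2 = 0 → write 0
  1×2 = 2 → write 0 carry 1
  1×2+1 = 3 → write 1 carry 1
  1×2+1 = 3 → write 1 carry 1
  0×2+1 = 1 → write 1
  1×2 = 2 → write 0 carry 1
  0×2+1 = 1 → write 1
  0×2 = 0 → write 0
  1×2 = 2 → write 0 carry 1
  1×2+1 = 3 → write 1 carry 1
  0×2+1 = 1 → write 1
  0×2 = 0 → write 0
  1×2 = 2 → write 0 carry 1
  remaining carry: 1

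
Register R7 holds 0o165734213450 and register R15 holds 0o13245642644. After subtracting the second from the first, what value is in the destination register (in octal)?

0o152466350604

Subtract column by column in base 8:
  0-4 → 4 (borrow)
  5-4-1 → 0
  4-6 → 6 (borrow)
  3-2-1 → 0
  1-4 → 5 (borrow)
  2-6-1 → 3 (borrow)
  4-5-1 → 6 (borrow)
  3-4-1 → 6 (borrow)
  7-2-1 → 4
  5-3 → 2
  6-1 → 5
  1-0 → 1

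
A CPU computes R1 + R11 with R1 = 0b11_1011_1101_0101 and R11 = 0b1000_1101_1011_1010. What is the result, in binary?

0b1100100110001111

Add column by column in base 2, right to left:
  1+0 = 1
  0+1 = 1
  1+0 = 1
  0+1 = 1
  1+1 = 0 carry 1
  0+1+1 = 0 carry 1
  1+0+1 = 0 carry 1
  1+1+1 = 1 carry 1
  1+1+1 = 1 carry 1
  1+0+1 = 0 carry 1
  0+1+1 = 0 carry 1
  1+1+1 = 1 carry 1
  1+0+1 = 0 carry 1
  1+0+1 = 0 carry 1
  0+0+1 = 1
  0+1 = 1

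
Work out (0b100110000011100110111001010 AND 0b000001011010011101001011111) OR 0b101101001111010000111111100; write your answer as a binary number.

0b101101001111010100111111110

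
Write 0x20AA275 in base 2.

0b10000010101010001001110101

Expand each hex digit to 4 bits: 2=0010 0=0000 A=1010 A=1010 2=0010 7=0111 5=0101.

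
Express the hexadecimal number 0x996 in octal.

Expand each hex digit to 4 bits: 9=1001 9=1001 6=0110.
Group the bits in threes: 100 110 010 110 → 4626.

0o4626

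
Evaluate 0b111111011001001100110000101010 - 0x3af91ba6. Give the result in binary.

0x3af91ba6 = 0b111010111110010001101110100110 in binary.
Subtract column by column in base 2:
  0-0 → 0
  1-1 → 0
  0-1 → 1 (borrow)
  1-0-1 → 0
  0-0 → 0
  1-1 → 0
  0-0 → 0
  0-1 → 1 (borrow)
  0-1-1 → 0 (borrow)
  0-1-1 → 0 (borrow)
  1-0-1 → 0
  1-1 → 0
  0-1 → 1 (borrow)
  0-0-1 → 1 (borrow)
  1-0-1 → 0
  1-0 → 1
  0-1 → 1 (borrow)
  0-0-1 → 1 (borrow)
  1-0-1 → 0
  0-1 → 1 (borrow)
  0-1-1 → 0 (borrow)
  1-1-1 → 1 (borrow)
  1-1-1 → 1 (borrow)
  0-1-1 → 0 (borrow)
  1-0-1 → 0
  1-1 → 0
  1-0 → 1
  1-1 → 0
  1-1 → 0
  1-1 → 0

0b100011010111011000010000100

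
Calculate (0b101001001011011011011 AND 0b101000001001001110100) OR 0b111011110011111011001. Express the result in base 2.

0b111011111011111011001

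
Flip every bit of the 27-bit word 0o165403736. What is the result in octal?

0o612374041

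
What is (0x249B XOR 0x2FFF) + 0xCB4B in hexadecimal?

First 0x249B XOR 0x2FFF = 0x0B64.
Add column by column in base 16, right to left:
  4+B = F
  6+4 = A
  B+B = 6 carry 1
  0+C+1 = D

0xD6AF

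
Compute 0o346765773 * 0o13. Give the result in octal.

Multiply each base-8 digit by 11, carrying:
  3×11 = 33 → write 1 carry 4
  7×11+4 = 81 → write 1 carry 10
  7×11+10 = 87 → write 7 carry 10
  5×11+10 = 65 → write 1 carry 8
  6×11+8 = 74 → write 2 carry 9
  7×11+9 = 86 → write 6 carry 10
  6×11+10 = 76 → write 4 carry 9
  4×11+9 = 53 → write 5 carry 6
  3×11+6 = 39 → write 7 carry 4
  remaining carry: 4

0o4754621711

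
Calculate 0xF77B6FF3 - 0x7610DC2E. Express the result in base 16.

0x816A93C5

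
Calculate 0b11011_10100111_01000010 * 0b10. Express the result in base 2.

0b1101110100111010000100

Multiply each base-2 digit by 2, carrying:
  0×2 = 0 → write 0
  1×2 = 2 → write 0 carry 1
  0×2+1 = 1 → write 1
  0×2 = 0 → write 0
  0×2 = 0 → write 0
  0×2 = 0 → write 0
  1×2 = 2 → write 0 carry 1
  0×2+1 = 1 → write 1
  1×2 = 2 → write 0 carry 1
  1×2+1 = 3 → write 1 carry 1
  1×2+1 = 3 → write 1 carry 1
  0×2+1 = 1 → write 1
  0×2 = 0 → write 0
  1×2 = 2 → write 0 carry 1
  0×2+1 = 1 → write 1
  1×2 = 2 → write 0 carry 1
  1×2+1 = 3 → write 1 carry 1
  1×2+1 = 3 → write 1 carry 1
  0×2+1 = 1 → write 1
  1×2 = 2 → write 0 carry 1
  1×2+1 = 3 → write 1 carry 1
  remaining carry: 1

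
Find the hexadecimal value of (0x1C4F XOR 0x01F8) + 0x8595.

First 0x1C4F XOR 0x01F8 = 0x1DB7.
Add column by column in base 16, right to left:
  7+5 = C
  B+9 = 4 carry 1
  D+5+1 = 3 carry 1
  1+8+1 = A

0xA34C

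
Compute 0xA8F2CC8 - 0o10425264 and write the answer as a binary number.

0xA8F2CC8 = 0b1010100011110010110011001000 in binary.
0o10425264 = 0b1000100010101010110100 in binary.
Subtract column by column in base 2:
  0-0 → 0
  0-0 → 0
  0-1 → 1 (borrow)
  1-0-1 → 0
  0-1 → 1 (borrow)
  0-1-1 → 0 (borrow)
  1-0-1 → 0
  1-1 → 0
  0-0 → 0
  0-1 → 1 (borrow)
  1-0-1 → 0
  1-1 → 0
  0-0 → 0
  1-1 → 0
  0-0 → 0
  0-0 → 0
  1-0 → 1
  1-1 → 0
  1-0 → 1
  1-0 → 1
  0-0 → 0
  0-1 → 1 (borrow)
  0-0-1 → 1 (borrow)
  1-0-1 → 0
  0-0 → 0
  1-0 → 1
  0-0 → 0
  1-0 → 1

0b1010011011010000001000010100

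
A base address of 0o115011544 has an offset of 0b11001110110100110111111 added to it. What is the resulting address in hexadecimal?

0x19b7d23

0o115011544 = 0x1341364 in hexadecimal.
0b11001110110100110111111 = 0x6769bf in hexadecimal.
Add column by column in base 16, right to left:
  4+f = 3 carry 1
  6+b+1 = 2 carry 1
  3+9+1 = d
  1+6 = 7
  4+7 = b
  3+6 = 9
  1+0 = 1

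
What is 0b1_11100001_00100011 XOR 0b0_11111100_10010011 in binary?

0b10001110110110000

XOR bit by bit (1 where the bits differ):
  11110000100100011
^ 01111110010010011
= 10001110110110000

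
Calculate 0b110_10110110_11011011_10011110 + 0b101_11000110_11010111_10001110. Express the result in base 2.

0b1100011111011011001100101100

Add column by column in base 2, right to left:
  0+0 = 0
  1+1 = 0 carry 1
  1+1+1 = 1 carry 1
  1+1+1 = 1 carry 1
  1+0+1 = 0 carry 1
  0+0+1 = 1
  0+0 = 0
  1+1 = 0 carry 1
  1+1+1 = 1 carry 1
  1+1+1 = 1 carry 1
  0+1+1 = 0 carry 1
  1+0+1 = 0 carry 1
  1+1+1 = 1 carry 1
  0+0+1 = 1
  1+1 = 0 carry 1
  1+1+1 = 1 carry 1
  0+0+1 = 1
  1+1 = 0 carry 1
  1+1+1 = 1 carry 1
  0+0+1 = 1
  1+0 = 1
  1+0 = 1
  0+1 = 1
  1+1 = 0 carry 1
  0+1+1 = 0 carry 1
  1+0+1 = 0 carry 1
  1+1+1 = 1 carry 1
  final carry 1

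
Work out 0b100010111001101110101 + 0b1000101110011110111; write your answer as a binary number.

0b101011101000001101100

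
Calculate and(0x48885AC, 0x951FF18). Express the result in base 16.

AND each hex digit independently (no carries):
  4&9=0, 8&5=0, 8&1=0, 8&F=8, 5&F=5, A&1=0, C&8=8

0x0008508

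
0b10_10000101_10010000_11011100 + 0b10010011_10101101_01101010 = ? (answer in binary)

0b11000110010011111001000110

Add column by column in base 2, right to left:
  0+0 = 0
  0+1 = 1
  1+0 = 1
  1+1 = 0 carry 1
  1+0+1 = 0 carry 1
  0+1+1 = 0 carry 1
  1+1+1 = 1 carry 1
  1+0+1 = 0 carry 1
  0+1+1 = 0 carry 1
  0+0+1 = 1
  0+1 = 1
  0+1 = 1
  1+0 = 1
  0+1 = 1
  0+0 = 0
  1+1 = 0 carry 1
  1+1+1 = 1 carry 1
  0+1+1 = 0 carry 1
  1+0+1 = 0 carry 1
  0+0+1 = 1
  0+1 = 1
  0+0 = 0
  0+0 = 0
  1+1 = 0 carry 1
  0+0+1 = 1
  1+0 = 1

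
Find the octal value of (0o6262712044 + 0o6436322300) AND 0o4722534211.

0o4720034200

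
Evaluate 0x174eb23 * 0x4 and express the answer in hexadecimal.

0x5d3ac8c

Multiply each base-16 digit by 4, carrying:
  3×4 = 12 → write c
  2×4 = 8 → write 8
  b×4 = 44 → write c carry 2
  e×4+2 = 58 → write a carry 3
  4×4+3 = 19 → write 3 carry 1
  7×4+1 = 29 → write d carry 1
  1×4+1 = 5 → write 5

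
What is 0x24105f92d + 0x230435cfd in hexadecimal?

Add column by column in base 16, right to left:
  d+d = a carry 1
  2+f+1 = 2 carry 1
  9+c+1 = 6 carry 1
  f+5+1 = 5 carry 1
  5+3+1 = 9
  0+4 = 4
  1+0 = 1
  4+3 = 7
  2+2 = 4

0x47149562a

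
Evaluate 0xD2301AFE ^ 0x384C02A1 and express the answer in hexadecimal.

0xEA7C185F

XOR each hex digit independently (no carries):
  D^3=E, 2^8=A, 3^4=7, 0^C=C, 1^0=1, A^2=8, F^A=5, E^1=F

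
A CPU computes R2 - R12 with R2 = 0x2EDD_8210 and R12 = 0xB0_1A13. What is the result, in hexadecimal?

0x2E2D67FD

Subtract column by column in base 16:
  0-3 → D (borrow)
  1-1-1 → F (borrow)
  2-A-1 → 7 (borrow)
  8-1-1 → 6
  D-0 → D
  D-B → 2
  E-0 → E
  2-0 → 2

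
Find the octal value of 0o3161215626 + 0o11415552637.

0o14576770465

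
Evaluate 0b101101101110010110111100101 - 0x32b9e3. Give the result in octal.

0b101101101110010110111100101 = 0o555626745 in octal.
0x32b9e3 = 0o14534743 in octal.
Subtract column by column in base 8:
  5-3 → 2
  4-4 → 0
  7-7 → 0
  6-4 → 2
  2-3 → 7 (borrow)
  6-5-1 → 0
  5-4 → 1
  5-1 → 4
  5-0 → 5

0o541072002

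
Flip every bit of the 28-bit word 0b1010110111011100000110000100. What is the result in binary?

0b0101001000100011111001111011

Invert each bit: 1010110111011100000110000100 → 0101001000100011111001111011.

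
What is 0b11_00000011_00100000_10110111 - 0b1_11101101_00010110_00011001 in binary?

0b1000101100000101010011110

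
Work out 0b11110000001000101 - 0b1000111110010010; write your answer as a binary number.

0b10101000010110011

Subtract column by column in base 2:
  1-0 → 1
  0-1 → 1 (borrow)
  1-0-1 → 0
  0-0 → 0
  0-1 → 1 (borrow)
  0-0-1 → 1 (borrow)
  1-0-1 → 0
  0-1 → 1 (borrow)
  0-1-1 → 0 (borrow)
  0-1-1 → 0 (borrow)
  0-1-1 → 0 (borrow)
  0-1-1 → 0 (borrow)
  0-0-1 → 1 (borrow)
  1-0-1 → 0
  1-0 → 1
  1-1 → 0
  1-0 → 1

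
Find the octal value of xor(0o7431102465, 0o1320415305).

XOR each oct digit independently (no carries):
  7^1=6, 4^3=7, 3^2=1, 1^0=1, 1^4=5, 0^1=1, 2^5=7, 4^3=7, 6^0=6, 5^5=0

0o6711517760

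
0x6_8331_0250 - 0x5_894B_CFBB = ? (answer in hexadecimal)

0xF9E53295

Subtract column by column in base 16:
  0-B → 5 (borrow)
  5-B-1 → 9 (borrow)
  2-F-1 → 2 (borrow)
  0-C-1 → 3 (borrow)
  1-B-1 → 5 (borrow)
  3-4-1 → E (borrow)
  3-9-1 → 9 (borrow)
  8-8-1 → F (borrow)
  6-5-1 → 0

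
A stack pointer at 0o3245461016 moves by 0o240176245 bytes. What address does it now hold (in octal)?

Add column by column in base 8, right to left:
  6+5 = 3 carry 1
  1+4+1 = 6
  0+2 = 2
  1+6 = 7
  6+7 = 5 carry 1
  4+1+1 = 6
  5+0 = 5
  4+4 = 0 carry 1
  2+2+1 = 5
  3+0 = 3

0o3505657263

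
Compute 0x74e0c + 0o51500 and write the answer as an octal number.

0x74e0c = 0o1647014 in octal.
Add column by column in base 8, right to left:
  4+0 = 4
  1+0 = 1
  0+5 = 5
  7+1 = 0 carry 1
  4+5+1 = 2 carry 1
  6+0+1 = 7
  1+0 = 1

0o1720514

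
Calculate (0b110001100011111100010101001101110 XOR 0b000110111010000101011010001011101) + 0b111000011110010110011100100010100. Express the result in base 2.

First 0b110001100011111100010101001101110 XOR 0b000110111010000101011010001011101 = 0b110111011001111001001111000110011.
Add column by column in base 2, right to left:
  1+0 = 1
  1+0 = 1
  0+1 = 1
  0+0 = 0
  1+1 = 0 carry 1
  1+0+1 = 0 carry 1
  0+0+1 = 1
  0+0 = 0
  0+1 = 1
  1+0 = 1
  1+0 = 1
  1+1 = 0 carry 1
  1+1+1 = 1 carry 1
  0+1+1 = 0 carry 1
  0+0+1 = 1
  1+0 = 1
  0+1 = 1
  0+1 = 1
  1+0 = 1
  1+1 = 0 carry 1
  1+0+1 = 0 carry 1
  1+0+1 = 0 carry 1
  0+1+1 = 0 carry 1
  0+1+1 = 0 carry 1
  1+1+1 = 1 carry 1
  1+1+1 = 1 carry 1
  0+0+1 = 1
  1+0 = 1
  1+0 = 1
  1+0 = 1
  0+1 = 1
  1+1 = 0 carry 1
  1+1+1 = 1 carry 1
  final carry 1

0b1101111111000001111101011101000111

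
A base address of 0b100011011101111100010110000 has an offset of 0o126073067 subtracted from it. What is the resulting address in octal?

0b100011011101111100010110000 = 0o433574260 in octal.
Subtract column by column in base 8:
  0-7 → 1 (borrow)
  6-6-1 → 7 (borrow)
  2-0-1 → 1
  4-3 → 1
  7-7 → 0
  5-0 → 5
  3-6 → 5 (borrow)
  3-2-1 → 0
  4-1 → 3

0o305501171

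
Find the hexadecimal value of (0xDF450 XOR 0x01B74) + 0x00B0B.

First 0xDF450 XOR 0x01B74 = 0xDEF24.
Add column by column in base 16, right to left:
  4+B = F
  2+0 = 2
  F+B = A carry 1
  E+0+1 = F
  D+0 = D

0xDFA2F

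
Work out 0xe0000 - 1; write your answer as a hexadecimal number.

0xdffff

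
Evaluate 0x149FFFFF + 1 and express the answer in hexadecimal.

0x14A00000

The trailing 5 digits are F (max in base 16), so adding 1 cascades: they roll to 0 and the next digit up increments.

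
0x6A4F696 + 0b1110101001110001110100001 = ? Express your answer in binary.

0b1000011110011101101000110111

0x6A4F696 = 0b110101001001111011010010110 in binary.
Add column by column in base 2, right to left:
  0+1 = 1
  1+0 = 1
  1+0 = 1
  0+0 = 0
  1+0 = 1
  0+1 = 1
  0+0 = 0
  1+1 = 0 carry 1
  0+1+1 = 0 carry 1
  1+1+1 = 1 carry 1
  1+0+1 = 0 carry 1
  0+0+1 = 1
  1+0 = 1
  1+1 = 0 carry 1
  1+1+1 = 1 carry 1
  1+1+1 = 1 carry 1
  0+0+1 = 1
  0+0 = 0
  1+1 = 0 carry 1
  0+0+1 = 1
  0+1 = 1
  1+0 = 1
  0+1 = 1
  1+1 = 0 carry 1
  0+1+1 = 0 carry 1
  1+0+1 = 0 carry 1
  1+0+1 = 0 carry 1
  final carry 1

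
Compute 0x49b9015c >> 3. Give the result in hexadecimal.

0x937202b

3 bits is not a whole number of base-16 digits; in binary: 1001001101110010000000101011100 >> 3 = 1001001101110010000000101011.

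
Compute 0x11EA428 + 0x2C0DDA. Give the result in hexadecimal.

Add column by column in base 16, right to left:
  8+A = 2 carry 1
  2+D+1 = 0 carry 1
  4+D+1 = 2 carry 1
  A+0+1 = B
  E+C = A carry 1
  1+2+1 = 4
  1+0 = 1

0x14AB202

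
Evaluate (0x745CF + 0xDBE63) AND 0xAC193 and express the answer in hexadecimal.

0x12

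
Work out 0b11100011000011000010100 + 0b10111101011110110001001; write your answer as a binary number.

Add column by column in base 2, right to left:
  0+1 = 1
  0+0 = 0
  1+0 = 1
  0+1 = 1
  1+0 = 1
  0+0 = 0
  0+0 = 0
  0+1 = 1
  0+1 = 1
  1+0 = 1
  1+1 = 0 carry 1
  0+1+1 = 0 carry 1
  0+1+1 = 0 carry 1
  0+1+1 = 0 carry 1
  0+0+1 = 1
  1+1 = 0 carry 1
  1+0+1 = 0 carry 1
  0+1+1 = 0 carry 1
  0+1+1 = 0 carry 1
  0+1+1 = 0 carry 1
  1+1+1 = 1 carry 1
  1+0+1 = 0 carry 1
  1+1+1 = 1 carry 1
  final carry 1

0b110100000100001110011101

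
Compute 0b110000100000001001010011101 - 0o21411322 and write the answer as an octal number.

0b110000100000001001010011101 = 0o604011235 in octal.
Subtract column by column in base 8:
  5-2 → 3
  3-2 → 1
  2-3 → 7 (borrow)
  1-1-1 → 7 (borrow)
  1-1-1 → 7 (borrow)
  0-4-1 → 3 (borrow)
  4-1-1 → 2
  0-2 → 6 (borrow)
  6-0-1 → 5

0o562377713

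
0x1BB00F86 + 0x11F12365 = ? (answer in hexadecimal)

0x2DA132EB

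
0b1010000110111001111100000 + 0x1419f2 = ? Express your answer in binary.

0x1419f2 = 0b101000001100111110010 in binary.
Add column by column in base 2, right to left:
  0+0 = 0
  0+1 = 1
  0+0 = 0
  0+0 = 0
  0+1 = 1
  1+1 = 0 carry 1
  1+1+1 = 1 carry 1
  1+1+1 = 1 carry 1
  1+1+1 = 1 carry 1
  1+0+1 = 0 carry 1
  0+0+1 = 1
  0+1 = 1
  1+1 = 0 carry 1
  1+0+1 = 0 carry 1
  1+0+1 = 0 carry 1
  0+0+1 = 1
  1+0 = 1
  1+0 = 1
  0+1 = 1
  0+0 = 0
  0+1 = 1
  0+0 = 0
  1+0 = 1
  0+0 = 0
  1+0 = 1

0b1010101111000110111010010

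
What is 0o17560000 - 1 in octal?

The trailing 4 digits are 0, so subtracting 1 borrows through: they become 7 and the next digit up decrements.

0o17557777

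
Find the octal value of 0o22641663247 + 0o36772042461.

0o61633725730

Add column by column in base 8, right to left:
  7+1 = 0 carry 1
  4+6+1 = 3 carry 1
  2+4+1 = 7
  3+2 = 5
  6+4 = 2 carry 1
  6+0+1 = 7
  1+2 = 3
  4+7 = 3 carry 1
  6+7+1 = 6 carry 1
  2+6+1 = 1 carry 1
  2+3+1 = 6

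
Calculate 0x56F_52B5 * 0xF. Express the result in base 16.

0x5185D89B

Multiply each base-16 digit by 15, carrying:
  5×15 = 75 → write B carry 4
  B×15+4 = 169 → write 9 carry 10
  2×15+10 = 40 → write 8 carry 2
  5×15+2 = 77 → write D carry 4
  F×15+4 = 229 → write 5 carry 14
  6×15+14 = 104 → write 8 carry 6
  5×15+6 = 81 → write 1 carry 5
  remaining carry: 5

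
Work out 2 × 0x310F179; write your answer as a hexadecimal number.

0x621E2F2

Multiply each base-16 digit by 2, carrying:
  9×2 = 18 → write 2 carry 1
  7×2+1 = 15 → write F
  1×2 = 2 → write 2
  F×2 = 30 → write E carry 1
  0×2+1 = 1 → write 1
  1×2 = 2 → write 2
  3×2 = 6 → write 6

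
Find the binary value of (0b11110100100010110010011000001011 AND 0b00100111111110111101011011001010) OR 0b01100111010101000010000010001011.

0b1100111110111110010011010001011

0b11110100100010110010011000001011 AND 0b00100111111110111101011011001010 = 0b00100100100010110000011000001010.
Then OR with 0b01100111010101000010000010001011.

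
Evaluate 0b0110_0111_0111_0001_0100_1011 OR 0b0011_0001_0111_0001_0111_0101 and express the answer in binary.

0b011101110111000101111111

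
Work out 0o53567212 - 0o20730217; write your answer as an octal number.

0o32636773

Subtract column by column in base 8:
  2-7 → 3 (borrow)
  1-1-1 → 7 (borrow)
  2-2-1 → 7 (borrow)
  7-0-1 → 6
  6-3 → 3
  5-7 → 6 (borrow)
  3-0-1 → 2
  5-2 → 3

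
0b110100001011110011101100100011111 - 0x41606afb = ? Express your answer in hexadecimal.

0b110100001011110011101100100011111 = 0x1a179d91f in hexadecimal.
Subtract column by column in base 16:
  f-b → 4
  1-f → 2 (borrow)
  9-a-1 → e (borrow)
  d-6-1 → 6
  9-0 → 9
  7-6 → 1
  1-1 → 0
  a-4 → 6
  1-0 → 1

0x160196e24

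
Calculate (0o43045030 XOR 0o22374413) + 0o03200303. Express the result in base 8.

First 0o43045030 XOR 0o22374413 = 0o61331423.
Add column by column in base 8, right to left:
  3+3 = 6
  2+0 = 2
  4+3 = 7
  1+0 = 1
  3+0 = 3
  3+2 = 5
  1+3 = 4
  6+0 = 6

0o64531726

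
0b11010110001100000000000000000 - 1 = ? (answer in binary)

The trailing 17 digits are 0, so subtracting 1 borrows through: they become 1 and the next digit up decrements.

0b11010110001011111111111111111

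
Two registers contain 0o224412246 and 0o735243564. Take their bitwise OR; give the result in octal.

0o735653766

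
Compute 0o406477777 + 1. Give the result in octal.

The trailing 5 digits are 7 (max in base 8), so adding 1 cascades: they roll to 0 and the next digit up increments.

0o406500000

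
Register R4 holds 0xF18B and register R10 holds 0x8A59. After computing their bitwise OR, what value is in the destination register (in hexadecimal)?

0xFBDB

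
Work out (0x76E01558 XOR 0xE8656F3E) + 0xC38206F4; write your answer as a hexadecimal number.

First 0x76E01558 XOR 0xE8656F3E = 0x9E857A66.
Add column by column in base 16, right to left:
  6+4 = A
  6+F = 5 carry 1
  A+6+1 = 1 carry 1
  7+0+1 = 8
  5+2 = 7
  8+8 = 0 carry 1
  E+3+1 = 2 carry 1
  9+C+1 = 6 carry 1
  final carry 1

0x16207815A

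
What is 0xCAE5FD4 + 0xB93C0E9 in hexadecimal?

Add column by column in base 16, right to left:
  4+9 = D
  D+E = B carry 1
  F+0+1 = 0 carry 1
  5+C+1 = 2 carry 1
  E+3+1 = 2 carry 1
  A+9+1 = 4 carry 1
  C+B+1 = 8 carry 1
  final carry 1

0x184220BD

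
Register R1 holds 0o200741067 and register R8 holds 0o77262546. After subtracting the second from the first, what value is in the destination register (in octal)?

0o101456321

Subtract column by column in base 8:
  7-6 → 1
  6-4 → 2
  0-5 → 3 (borrow)
  1-2-1 → 6 (borrow)
  4-6-1 → 5 (borrow)
  7-2-1 → 4
  0-7 → 1 (borrow)
  0-7-1 → 0 (borrow)
  2-0-1 → 1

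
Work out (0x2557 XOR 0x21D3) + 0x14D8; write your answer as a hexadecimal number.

First 0x2557 XOR 0x21D3 = 0x0484.
Add column by column in base 16, right to left:
  4+8 = C
  8+D = 5 carry 1
  4+4+1 = 9
  0+1 = 1

0x195C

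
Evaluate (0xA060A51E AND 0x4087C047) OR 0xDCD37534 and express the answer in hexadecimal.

0xA060A51E AND 0x4087C047 = 0x00008006.
Then OR with 0xDCD37534.

0xDCD3F536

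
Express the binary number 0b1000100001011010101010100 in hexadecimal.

0x110B554

Group the bits into nibbles: 0001 0001 0000 1011 0101 0101 0100 → 110B554.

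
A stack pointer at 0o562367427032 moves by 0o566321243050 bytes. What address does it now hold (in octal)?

0o1350710672102

Add column by column in base 8, right to left:
  2+0 = 2
  3+5 = 0 carry 1
  0+0+1 = 1
  7+3 = 2 carry 1
  2+4+1 = 7
  4+2 = 6
  7+1 = 0 carry 1
  6+2+1 = 1 carry 1
  3+3+1 = 7
  2+6 = 0 carry 1
  6+6+1 = 5 carry 1
  5+5+1 = 3 carry 1
  final carry 1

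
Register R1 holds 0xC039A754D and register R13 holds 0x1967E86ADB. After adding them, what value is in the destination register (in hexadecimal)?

0x256B82E028

Add column by column in base 16, right to left:
  D+B = 8 carry 1
  4+D+1 = 2 carry 1
  5+A+1 = 0 carry 1
  7+6+1 = E
  A+8 = 2 carry 1
  9+E+1 = 8 carry 1
  3+7+1 = B
  0+6 = 6
  C+9 = 5 carry 1
  0+1+1 = 2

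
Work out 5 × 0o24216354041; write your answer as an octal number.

0o145310234245

Multiply each base-8 digit by 5, carrying:
  1×5 = 5 → write 5
  4×5 = 20 → write 4 carry 2
  0×5+2 = 2 → write 2
  4×5 = 20 → write 4 carry 2
  5×5+2 = 27 → write 3 carry 3
  3×5+3 = 18 → write 2 carry 2
  6×5+2 = 32 → write 0 carry 4
  1×5+4 = 9 → write 1 carry 1
  2×5+1 = 11 → write 3 carry 1
  4×5+1 = 21 → write 5 carry 2
  2×5+2 = 12 → write 4 carry 1
  remaining carry: 1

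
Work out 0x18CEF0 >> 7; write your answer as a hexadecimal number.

7 bits is not a whole number of base-16 digits; in binary: 110001100111011110000 >> 7 = 11000110011101.

0x319D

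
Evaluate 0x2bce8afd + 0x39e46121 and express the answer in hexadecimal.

0x65b2ec1e

Add column by column in base 16, right to left:
  d+1 = e
  f+2 = 1 carry 1
  a+1+1 = c
  8+6 = e
  e+4 = 2 carry 1
  c+e+1 = b carry 1
  b+9+1 = 5 carry 1
  2+3+1 = 6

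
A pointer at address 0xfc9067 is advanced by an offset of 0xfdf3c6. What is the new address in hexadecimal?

0x1fa842d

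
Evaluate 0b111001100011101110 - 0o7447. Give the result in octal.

0b111001100011101110 = 0o714356 in octal.
Subtract column by column in base 8:
  6-7 → 7 (borrow)
  5-4-1 → 0
  3-4 → 7 (borrow)
  4-7-1 → 4 (borrow)
  1-0-1 → 0
  7-0 → 7

0o704707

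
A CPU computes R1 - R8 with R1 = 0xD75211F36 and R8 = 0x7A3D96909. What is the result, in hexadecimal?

0x5D147B62D

Subtract column by column in base 16:
  6-9 → D (borrow)
  3-0-1 → 2
  F-9 → 6
  1-6 → B (borrow)
  1-9-1 → 7 (borrow)
  2-D-1 → 4 (borrow)
  5-3-1 → 1
  7-A → D (borrow)
  D-7-1 → 5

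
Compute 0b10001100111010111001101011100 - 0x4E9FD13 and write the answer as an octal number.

0o1454673111

0b10001100111010111001101011100 = 0o2147271534 in octal.
0x4E9FD13 = 0o472376423 in octal.
Subtract column by column in base 8:
  4-3 → 1
  3-2 → 1
  5-4 → 1
  1-6 → 3 (borrow)
  7-7-1 → 7 (borrow)
  2-3-1 → 6 (borrow)
  7-2-1 → 4
  4-7 → 5 (borrow)
  1-4-1 → 4 (borrow)
  2-0-1 → 1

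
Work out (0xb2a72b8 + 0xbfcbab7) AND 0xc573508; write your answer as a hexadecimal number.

Add column by column in base 16, right to left:
  8+7 = f
  b+b = 6 carry 1
  2+a+1 = d
  7+b = 2 carry 1
  a+c+1 = 7 carry 1
  2+f+1 = 2 carry 1
  b+b+1 = 7 carry 1
  final carry 1
Sum = 0x17272d6f; now AND with 0xc573508:
  1&0=0, 7&c=4, 2&5=0, 7&7=7, 2&3=2, d&5=5, 6&0=0, f&8=8

0x4072508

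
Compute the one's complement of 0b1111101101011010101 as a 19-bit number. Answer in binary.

0b0000010010100101010

Invert each bit: 1111101101011010101 → 0000010010100101010.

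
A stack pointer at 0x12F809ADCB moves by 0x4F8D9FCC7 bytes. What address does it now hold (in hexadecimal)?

Add column by column in base 16, right to left:
  B+7 = 2 carry 1
  C+C+1 = 9 carry 1
  D+C+1 = A carry 1
  A+F+1 = A carry 1
  9+9+1 = 3 carry 1
  0+D+1 = E
  8+8 = 0 carry 1
  F+F+1 = F carry 1
  2+4+1 = 7
  1+0 = 1

0x17F0E3AA92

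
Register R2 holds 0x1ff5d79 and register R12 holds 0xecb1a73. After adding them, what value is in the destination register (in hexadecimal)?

Add column by column in base 16, right to left:
  9+3 = c
  7+7 = e
  d+a = 7 carry 1
  5+1+1 = 7
  f+b = a carry 1
  f+c+1 = c carry 1
  1+e+1 = 0 carry 1
  final carry 1

0x10ca77ec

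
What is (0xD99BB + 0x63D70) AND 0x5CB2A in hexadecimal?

Add column by column in base 16, right to left:
  B+0 = B
  B+7 = 2 carry 1
  9+D+1 = 7 carry 1
  9+3+1 = D
  D+6 = 3 carry 1
  final carry 1
Sum = 0x13D72B; now AND with 0x5CB2A:
  1&0=0, 3&5=1, D&C=C, 7&B=3, 2&2=2, B&A=A

0x1C32A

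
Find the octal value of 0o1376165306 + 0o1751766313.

Add column by column in base 8, right to left:
  6+3 = 1 carry 1
  0+1+1 = 2
  3+3 = 6
  5+6 = 3 carry 1
  6+6+1 = 5 carry 1
  1+7+1 = 1 carry 1
  6+1+1 = 0 carry 1
  7+5+1 = 5 carry 1
  3+7+1 = 3 carry 1
  1+1+1 = 3

0o3350153621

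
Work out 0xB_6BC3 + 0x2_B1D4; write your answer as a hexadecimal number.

0xE1D97

Add column by column in base 16, right to left:
  3+4 = 7
  C+D = 9 carry 1
  B+1+1 = D
  6+B = 1 carry 1
  B+2+1 = E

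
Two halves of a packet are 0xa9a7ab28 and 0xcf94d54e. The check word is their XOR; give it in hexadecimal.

0x66337e66

XOR each hex digit independently (no carries):
  a^c=6, 9^f=6, a^9=3, 7^4=3, a^d=7, b^5=e, 2^4=6, 8^e=6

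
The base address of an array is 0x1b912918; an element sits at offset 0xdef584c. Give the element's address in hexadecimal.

Add column by column in base 16, right to left:
  8+c = 4 carry 1
  1+4+1 = 6
  9+8 = 1 carry 1
  2+5+1 = 8
  1+f = 0 carry 1
  9+e+1 = 8 carry 1
  b+d+1 = 9 carry 1
  1+0+1 = 2

0x29808164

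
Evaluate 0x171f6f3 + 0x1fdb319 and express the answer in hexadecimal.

0x36faa0c

Add column by column in base 16, right to left:
  3+9 = c
  f+1 = 0 carry 1
  6+3+1 = a
  f+b = a carry 1
  1+d+1 = f
  7+f = 6 carry 1
  1+1+1 = 3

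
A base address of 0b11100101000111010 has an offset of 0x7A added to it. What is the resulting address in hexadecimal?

0b11100101000111010 = 0x1CA3A in hexadecimal.
Add column by column in base 16, right to left:
  A+A = 4 carry 1
  3+7+1 = B
  A+0 = A
  C+0 = C
  1+0 = 1

0x1CAB4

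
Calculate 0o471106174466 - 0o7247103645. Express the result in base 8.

0o461637070621

Subtract column by column in base 8:
  6-5 → 1
  6-4 → 2
  4-6 → 6 (borrow)
  4-3-1 → 0
  7-0 → 7
  1-1 → 0
  6-7 → 7 (borrow)
  0-4-1 → 3 (borrow)
  1-2-1 → 6 (borrow)
  1-7-1 → 1 (borrow)
  7-0-1 → 6
  4-0 → 4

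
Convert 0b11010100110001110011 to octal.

0o3246163

Group the bits in threes: 011 010 100 110 001 110 011 → 3246163.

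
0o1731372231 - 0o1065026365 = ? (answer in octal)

Subtract column by column in base 8:
  1-5 → 4 (borrow)
  3-6-1 → 4 (borrow)
  2-3-1 → 6 (borrow)
  2-6-1 → 3 (borrow)
  7-2-1 → 4
  3-0 → 3
  1-5 → 4 (borrow)
  3-6-1 → 4 (borrow)
  7-0-1 → 6
  1-1 → 0

0o644343644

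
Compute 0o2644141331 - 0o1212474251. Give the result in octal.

Subtract column by column in base 8:
  1-1 → 0
  3-5 → 6 (borrow)
  3-2-1 → 0
  1-4 → 5 (borrow)
  4-7-1 → 4 (borrow)
  1-4-1 → 4 (borrow)
  4-2-1 → 1
  4-1 → 3
  6-2 → 4
  2-1 → 1

0o1431445060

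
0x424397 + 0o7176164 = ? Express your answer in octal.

0o27640013

0x424397 = 0o20441627 in octal.
Add column by column in base 8, right to left:
  7+4 = 3 carry 1
  2+6+1 = 1 carry 1
  6+1+1 = 0 carry 1
  1+6+1 = 0 carry 1
  4+7+1 = 4 carry 1
  4+1+1 = 6
  0+7 = 7
  2+0 = 2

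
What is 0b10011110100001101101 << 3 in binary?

Left shift by 3: append 3 zero bits.

0b10011110100001101101000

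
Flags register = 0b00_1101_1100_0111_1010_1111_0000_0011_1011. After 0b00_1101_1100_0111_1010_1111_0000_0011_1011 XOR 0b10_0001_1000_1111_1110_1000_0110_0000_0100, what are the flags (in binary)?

0b1011000100100001000111011000111111

XOR bit by bit (1 where the bits differ):
  0011011100011110101111000000111011
^ 1000011000111111101000011000000100
= 1011000100100001000111011000111111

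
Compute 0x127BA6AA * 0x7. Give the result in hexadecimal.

0x81618EA6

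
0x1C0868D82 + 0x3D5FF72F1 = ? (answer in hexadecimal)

0x596860073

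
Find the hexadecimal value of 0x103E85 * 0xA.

Multiply each base-16 digit by 10, carrying:
  5×10 = 50 → write 2 carry 3
  8×10+3 = 83 → write 3 carry 5
  E×10+5 = 145 → write 1 carry 9
  3×10+9 = 39 → write 7 carry 2
  0×10+2 = 2 → write 2
  1×10 = 10 → write A

0xA27132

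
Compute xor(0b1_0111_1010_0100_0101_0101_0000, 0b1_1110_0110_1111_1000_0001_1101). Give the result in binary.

0b0100111001011110101001101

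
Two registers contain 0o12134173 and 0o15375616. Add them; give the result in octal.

0o27532011

Add column by column in base 8, right to left:
  3+6 = 1 carry 1
  7+1+1 = 1 carry 1
  1+6+1 = 0 carry 1
  4+5+1 = 2 carry 1
  3+7+1 = 3 carry 1
  1+3+1 = 5
  2+5 = 7
  1+1 = 2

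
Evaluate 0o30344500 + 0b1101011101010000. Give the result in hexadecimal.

0x62A090

0o30344500 = 0x61C940 in hexadecimal.
0b1101011101010000 = 0xD750 in hexadecimal.
Add column by column in base 16, right to left:
  0+0 = 0
  4+5 = 9
  9+7 = 0 carry 1
  C+D+1 = A carry 1
  1+0+1 = 2
  6+0 = 6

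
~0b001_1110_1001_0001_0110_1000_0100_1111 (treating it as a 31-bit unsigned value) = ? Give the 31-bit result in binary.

0b1100001011011101001011110110000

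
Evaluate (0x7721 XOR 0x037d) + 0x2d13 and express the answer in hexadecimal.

First 0x7721 XOR 0x037d = 0x745c.
Add column by column in base 16, right to left:
  c+3 = f
  5+1 = 6
  4+d = 1 carry 1
  7+2+1 = a

0xa16f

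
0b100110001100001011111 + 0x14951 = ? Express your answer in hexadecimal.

0b100110001100001011111 = 0x13185F in hexadecimal.
Add column by column in base 16, right to left:
  F+1 = 0 carry 1
  5+5+1 = B
  8+9 = 1 carry 1
  1+4+1 = 6
  3+1 = 4
  1+0 = 1

0x1461B0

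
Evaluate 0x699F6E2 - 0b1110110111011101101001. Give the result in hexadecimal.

0b1110110111011101101001 = 0x3B7769 in hexadecimal.
Subtract column by column in base 16:
  2-9 → 9 (borrow)
  E-6-1 → 7
  6-7 → F (borrow)
  F-7-1 → 7
  9-B → E (borrow)
  9-3-1 → 5
  6-0 → 6

0x65E7F79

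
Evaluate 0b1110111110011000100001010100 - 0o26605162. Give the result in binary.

0b1110100111100111110111100010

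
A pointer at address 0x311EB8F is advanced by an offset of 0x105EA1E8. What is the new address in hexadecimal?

0x13708D77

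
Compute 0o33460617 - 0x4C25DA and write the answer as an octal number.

0o10435665

0x4C25DA = 0o23022732 in octal.
Subtract column by column in base 8:
  7-2 → 5
  1-3 → 6 (borrow)
  6-7-1 → 6 (borrow)
  0-2-1 → 5 (borrow)
  6-2-1 → 3
  4-0 → 4
  3-3 → 0
  3-2 → 1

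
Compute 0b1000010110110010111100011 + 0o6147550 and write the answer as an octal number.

0b1000010110110010111100011 = 0o102662743 in octal.
Add column by column in base 8, right to left:
  3+0 = 3
  4+5 = 1 carry 1
  7+5+1 = 5 carry 1
  2+7+1 = 2 carry 1
  6+4+1 = 3 carry 1
  6+1+1 = 0 carry 1
  2+6+1 = 1 carry 1
  0+0+1 = 1
  1+0 = 1

0o111032513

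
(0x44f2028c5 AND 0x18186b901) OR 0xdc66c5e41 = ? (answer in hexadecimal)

0xdc76c7e41

0x44f2028c5 AND 0x18186b901 = 0x001002801.
Then OR with 0xdc66c5e41.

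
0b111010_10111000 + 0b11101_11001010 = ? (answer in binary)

Add column by column in base 2, right to left:
  0+0 = 0
  0+1 = 1
  0+0 = 0
  1+1 = 0 carry 1
  1+0+1 = 0 carry 1
  1+0+1 = 0 carry 1
  0+1+1 = 0 carry 1
  1+1+1 = 1 carry 1
  0+1+1 = 0 carry 1
  1+0+1 = 0 carry 1
  0+1+1 = 0 carry 1
  1+1+1 = 1 carry 1
  1+1+1 = 1 carry 1
  1+0+1 = 0 carry 1
  final carry 1

0b101100010000010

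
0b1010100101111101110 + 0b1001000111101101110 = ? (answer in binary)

0b10011101101101011100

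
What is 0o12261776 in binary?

0b1010010110001111111110

Each octal digit is 3 bits: 1=001 2=010 2=010 6=110 1=001 7=111 7=111 6=110.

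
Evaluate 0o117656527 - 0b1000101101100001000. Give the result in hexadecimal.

0o117656527 = 0x13F5D57 in hexadecimal.
0b1000101101100001000 = 0x45B08 in hexadecimal.
Subtract column by column in base 16:
  7-8 → F (borrow)
  5-0-1 → 4
  D-B → 2
  5-5 → 0
  F-4 → B
  3-0 → 3
  1-0 → 1

0x13B024F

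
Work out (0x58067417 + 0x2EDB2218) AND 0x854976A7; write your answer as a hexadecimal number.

Add column by column in base 16, right to left:
  7+8 = F
  1+1 = 2
  4+2 = 6
  7+2 = 9
  6+B = 1 carry 1
  0+D+1 = E
  8+E = 6 carry 1
  5+2+1 = 8
Sum = 0x86E1962F; now AND with 0x854976A7:
  8&8=8, 6&5=4, E&4=4, 1&9=1, 9&7=1, 6&6=6, 2&A=2, F&7=7

0x84411627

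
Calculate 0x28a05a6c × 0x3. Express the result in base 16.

Multiply each base-16 digit by 3, carrying:
  c×3 = 36 → write 4 carry 2
  6×3+2 = 20 → write 4 carry 1
  a×3+1 = 31 → write f carry 1
  5×3+1 = 16 → write 0 carry 1
  0×3+1 = 1 → write 1
  a×3 = 30 → write e carry 1
  8×3+1 = 25 → write 9 carry 1
  2×3+1 = 7 → write 7

0x79e10f44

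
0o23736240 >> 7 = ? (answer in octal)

0o117571

7 bits is not a whole number of base-8 digits; in binary: 10011111011110010100000 >> 7 = 1001111101111001.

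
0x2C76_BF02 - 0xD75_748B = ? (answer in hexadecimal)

0x1F014A77

Subtract column by column in base 16:
  2-B → 7 (borrow)
  0-8-1 → 7 (borrow)
  F-4-1 → A
  B-7 → 4
  6-5 → 1
  7-7 → 0
  C-D → F (borrow)
  2-0-1 → 1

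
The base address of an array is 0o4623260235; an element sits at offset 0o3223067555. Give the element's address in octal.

0o10046350012

Add column by column in base 8, right to left:
  5+5 = 2 carry 1
  3+5+1 = 1 carry 1
  2+5+1 = 0 carry 1
  0+7+1 = 0 carry 1
  6+6+1 = 5 carry 1
  2+0+1 = 3
  3+3 = 6
  2+2 = 4
  6+2 = 0 carry 1
  4+3+1 = 0 carry 1
  final carry 1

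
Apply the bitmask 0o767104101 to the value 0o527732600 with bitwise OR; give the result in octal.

0o767736701

OR each oct digit independently (no carries):
  5|7=7, 2|6=6, 7|7=7, 7|1=7, 3|0=3, 2|4=6, 6|1=7, 0|0=0, 0|1=1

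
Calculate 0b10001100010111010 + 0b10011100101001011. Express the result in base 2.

0b100101001000000101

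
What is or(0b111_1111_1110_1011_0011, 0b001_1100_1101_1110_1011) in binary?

OR bit by bit (1 where either bit is 1):
  1111111111010110011
| 0011100110111101011
= 1111111111111111011

0b1111111111111111011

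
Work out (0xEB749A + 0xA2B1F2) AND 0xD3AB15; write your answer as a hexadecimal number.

0x822204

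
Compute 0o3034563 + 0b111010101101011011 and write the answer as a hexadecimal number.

0xFE4CE

0o3034563 = 0xC3973 in hexadecimal.
0b111010101101011011 = 0x3AB5B in hexadecimal.
Add column by column in base 16, right to left:
  3+B = E
  7+5 = C
  9+B = 4 carry 1
  3+A+1 = E
  C+3 = F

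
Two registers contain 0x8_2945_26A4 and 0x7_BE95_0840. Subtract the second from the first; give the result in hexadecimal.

0x6AB01E64

Subtract column by column in base 16:
  4-0 → 4
  A-4 → 6
  6-8 → E (borrow)
  2-0-1 → 1
  5-5 → 0
  4-9 → B (borrow)
  9-E-1 → A (borrow)
  2-B-1 → 6 (borrow)
  8-7-1 → 0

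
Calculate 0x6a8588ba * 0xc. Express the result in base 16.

0x4fe4268b8

Multiply each base-16 digit by 12, carrying:
  a×12 = 120 → write 8 carry 7
  b×12+7 = 139 → write b carry 8
  8×12+8 = 104 → write 8 carry 6
  8×12+6 = 102 → write 6 carry 6
  5×12+6 = 66 → write 2 carry 4
  8×12+4 = 100 → write 4 carry 6
  a×12+6 = 126 → write e carry 7
  6×12+7 = 79 → write f carry 4
  remaining carry: 4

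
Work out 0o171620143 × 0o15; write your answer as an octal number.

0o3057122407

Multiply each base-8 digit by 13, carrying:
  3×13 = 39 → write 7 carry 4
  4×13+4 = 56 → write 0 carry 7
  1×13+7 = 20 → write 4 carry 2
  0×13+2 = 2 → write 2
  2×13 = 26 → write 2 carry 3
  6×13+3 = 81 → write 1 carry 10
  1×13+10 = 23 → write 7 carry 2
  7×13+2 = 93 → write 5 carry 11
  1×13+11 = 24 → write 0 carry 3
  remaining carry: 3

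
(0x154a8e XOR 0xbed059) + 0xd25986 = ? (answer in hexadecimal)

0x17df45d

First 0x154a8e XOR 0xbed059 = 0xab9ad7.
Add column by column in base 16, right to left:
  7+6 = d
  d+8 = 5 carry 1
  a+9+1 = 4 carry 1
  9+5+1 = f
  b+2 = d
  a+d = 7 carry 1
  final carry 1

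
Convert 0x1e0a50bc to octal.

0o3602450274

Expand each hex digit to 4 bits: 1=0001 e=1110 0=0000 a=1010 5=0101 0=0000 b=1011 c=1100.
Group the bits in threes: 011 110 000 010 100 101 000 010 111 100 → 3602450274.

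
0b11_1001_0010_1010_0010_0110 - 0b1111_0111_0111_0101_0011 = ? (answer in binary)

Subtract column by column in base 2:
  0-1 → 1 (borrow)
  1-1-1 → 1 (borrow)
  1-0-1 → 0
  0-0 → 0
  0-1 → 1 (borrow)
  1-0-1 → 0
  0-1 → 1 (borrow)
  0-0-1 → 1 (borrow)
  0-1-1 → 0 (borrow)
  1-1-1 → 1 (borrow)
  0-1-1 → 0 (borrow)
  1-0-1 → 0
  0-1 → 1 (borrow)
  1-1-1 → 1 (borrow)
  0-1-1 → 0 (borrow)
  0-0-1 → 1 (borrow)
  1-1-1 → 1 (borrow)
  0-1-1 → 0 (borrow)
  0-1-1 → 0 (borrow)
  1-1-1 → 1 (borrow)
  1-0-1 → 0
  1-0 → 1

0b1010011011001011010011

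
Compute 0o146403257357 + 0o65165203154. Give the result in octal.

0o233570462533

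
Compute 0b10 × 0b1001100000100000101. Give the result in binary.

0b10011000001000001010

Multiply each base-2 digit by 2, carrying:
  1×2 = 2 → write 0 carry 1
  0×2+1 = 1 → write 1
  1×2 = 2 → write 0 carry 1
  0×2+1 = 1 → write 1
  0×2 = 0 → write 0
  0×2 = 0 → write 0
  0×2 = 0 → write 0
  0×2 = 0 → write 0
  1×2 = 2 → write 0 carry 1
  0×2+1 = 1 → write 1
  0×2 = 0 → write 0
  0×2 = 0 → write 0
  0×2 = 0 → write 0
  0×2 = 0 → write 0
  1×2 = 2 → write 0 carry 1
  1×2+1 = 3 → write 1 carry 1
  0×2+1 = 1 → write 1
  0×2 = 0 → write 0
  1×2 = 2 → write 0 carry 1
  remaining carry: 1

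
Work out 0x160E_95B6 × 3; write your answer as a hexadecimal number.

0x422BC122

Multiply each base-16 digit by 3, carrying:
  6×3 = 18 → write 2 carry 1
  B×3+1 = 34 → write 2 carry 2
  5×3+2 = 17 → write 1 carry 1
  9×3+1 = 28 → write C carry 1
  E×3+1 = 43 → write B carry 2
  0×3+2 = 2 → write 2
  6×3 = 18 → write 2 carry 1
  1×3+1 = 4 → write 4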